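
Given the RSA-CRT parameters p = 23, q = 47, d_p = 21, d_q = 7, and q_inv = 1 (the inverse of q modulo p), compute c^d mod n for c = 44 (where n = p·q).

586

m₁ = c^(d_p) mod p: c ≡ 21 (mod 23), and 21^21 mod 23 = 11.
m₂ = c^(d_q) mod q: c ≡ 44 (mod 47), and 44^7 mod 47 = 22.
h = q_inv·(m₁ − m₂) mod p = 1·(11 − 22) mod 23 = 12.
m = m₂ + h·q = 22 + 12·47 = 586.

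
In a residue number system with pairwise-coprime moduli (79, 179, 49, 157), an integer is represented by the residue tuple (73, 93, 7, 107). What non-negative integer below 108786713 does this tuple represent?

The moduli are pairwise coprime; N = 79·179·49·157 = 108786713.
N/79 = 1377047; 1377047 ≡ 77 (mod 79); 77·39 ≡ 1, so inverse 39.
N/179 = 607747; 607747 ≡ 42 (mod 179); 42·81 ≡ 1, so inverse 81.
N/49 = 2220137; 2220137 ≡ 45 (mod 49); 45·12 ≡ 1, so inverse 12.
N/157 = 692909; 692909 ≡ 68 (mod 157); 68·127 ≡ 1, so inverse 127.
x ≡ 73·1377047·39 + 93·607747·81 + 7·2220137·12 + 107·692909·127 = 18101042869.
18101042869 mod 108786713 = 42448511.

42448511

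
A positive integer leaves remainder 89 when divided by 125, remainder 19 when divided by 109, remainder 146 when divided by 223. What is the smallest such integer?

1564714

From k ≡ 89 (mod 125) write k = 89 + 125t. Substituting into k ≡ 19 (mod 109) gives 125t ≡ 39 (mod 109), and since 16⁻¹ ≡ 75 (mod 109), t ≡ 91. Hence k ≡ 89 + 125·91 = 11464 (mod 13625).
From k ≡ 11464 (mod 13625) write k = 11464 + 13625t. Substituting into k ≡ 146 (mod 223) gives 13625t ≡ 55 (mod 223), and since 22⁻¹ ≡ 71 (mod 223), t ≡ 114. Hence k ≡ 11464 + 13625·114 = 1564714 (mod 3038375).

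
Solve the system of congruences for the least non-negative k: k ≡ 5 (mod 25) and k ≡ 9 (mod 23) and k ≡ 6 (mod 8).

630

Combine the congruences pairwise.
From k ≡ 5 (mod 25) write k = 5 + 25t. Substituting into k ≡ 9 (mod 23) gives 25t ≡ 4 (mod 23), and since 2⁻¹ ≡ 12 (mod 23), t ≡ 2. Hence k ≡ 5 + 25·2 = 55 (mod 575).
From k ≡ 55 (mod 575) write k = 55 + 575t. Substituting into k ≡ 6 (mod 8) gives 575t ≡ 7 (mod 8), and since 7⁻¹ ≡ 7 (mod 8), t ≡ 1. Hence k ≡ 55 + 575·1 = 630 (mod 4600).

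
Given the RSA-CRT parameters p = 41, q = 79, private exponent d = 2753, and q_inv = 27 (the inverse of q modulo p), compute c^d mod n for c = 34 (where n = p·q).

463

d_p = d mod (p−1) = 2753 mod 40 = 33; d_q = d mod (q−1) = 23.
m₁ = c^(d_p) mod p: c ≡ 34 (mod 41), and 34^33 mod 41 = 12.
m₂ = c^(d_q) mod q: c ≡ 34 (mod 79), and 34^23 mod 79 = 68.
h = q_inv·(m₁ − m₂) mod p = 27·(12 − 68) mod 41 = 5.
m = m₂ + h·q = 68 + 5·79 = 463.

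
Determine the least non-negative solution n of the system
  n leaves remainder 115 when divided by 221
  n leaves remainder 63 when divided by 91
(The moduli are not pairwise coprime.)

gcd(221, 91) = 13 and 13 | (63 − 115), so the pair is consistent; merging gives n ≡ 336 (mod 1547), where 1547 = lcm(221, 91).
The solution is unique modulo lcm(221, 91) = 1547.

336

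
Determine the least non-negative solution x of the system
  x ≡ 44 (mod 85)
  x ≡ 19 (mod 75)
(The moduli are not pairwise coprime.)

469

gcd(85, 75) = 5 and 5 | (19 − 44), so the pair is consistent; merging gives x ≡ 469 (mod 1275), where 1275 = lcm(85, 75).
The solution is unique modulo lcm(85, 75) = 1275.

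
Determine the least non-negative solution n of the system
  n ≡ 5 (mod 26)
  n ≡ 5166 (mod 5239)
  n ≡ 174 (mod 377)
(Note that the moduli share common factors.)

gcd(26, 5239) = 13 and 13 | (5166 − 5), so the pair is consistent; merging gives n ≡ 10405 (mod 10478), where 10478 = lcm(26, 5239).
gcd(10478, 377) = 13 and 13 | (174 − 10405), so the pair is consistent; merging gives n ≡ 219965 (mod 303862), where 303862 = lcm(10478, 377).
The solution is unique modulo lcm(26, 5239, 377) = 303862.

219965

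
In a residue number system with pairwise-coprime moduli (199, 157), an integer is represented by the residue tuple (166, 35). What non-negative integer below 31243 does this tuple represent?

7728

From x ≡ 166 (mod 199) write x = 166 + 199t. Substituting into x ≡ 35 (mod 157) gives 199t ≡ 26 (mod 157), and since 42⁻¹ ≡ 86 (mod 157), t ≡ 38. Hence x ≡ 166 + 199·38 = 7728 (mod 31243).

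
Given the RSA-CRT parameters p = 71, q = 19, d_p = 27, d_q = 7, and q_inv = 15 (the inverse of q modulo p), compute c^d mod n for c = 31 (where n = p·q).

772

m₁ = c^(d_p) mod p: c ≡ 31 (mod 71), and 31^27 mod 71 = 62.
m₂ = c^(d_q) mod q: c ≡ 12 (mod 19), and 12^7 mod 19 = 12.
h = q_inv·(m₁ − m₂) mod p = 15·(62 − 12) mod 71 = 40.
m = m₂ + h·q = 12 + 40·19 = 772.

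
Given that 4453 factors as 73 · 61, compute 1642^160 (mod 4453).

Mod 73: 1642 ≡ 36; by Fermat, exponent reduces to 160 mod 72 = 16; 36^16 ≡ 4 (mod 73).
Mod 61: 1642 ≡ 56; by Fermat, exponent reduces to 160 mod 60 = 40; 56^40 ≡ 13 (mod 61).
Combine by CRT: x ≡ 4 (mod 73), x ≡ 13 (mod 61) ⇒ x ≡ 1172 (mod 4453).

1172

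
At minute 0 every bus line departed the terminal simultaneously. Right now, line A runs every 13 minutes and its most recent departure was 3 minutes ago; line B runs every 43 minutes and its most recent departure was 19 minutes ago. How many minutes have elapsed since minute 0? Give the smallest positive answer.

406

From t ≡ 3 (mod 13) write t = 3 + 13s. Substituting into t ≡ 19 (mod 43) gives 13s ≡ 16 (mod 43), and since 13⁻¹ ≡ 10 (mod 43), s ≡ 31. Hence t ≡ 3 + 13·31 = 406 (mod 559).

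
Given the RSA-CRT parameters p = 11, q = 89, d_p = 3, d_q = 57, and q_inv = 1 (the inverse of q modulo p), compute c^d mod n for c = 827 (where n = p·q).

547

m₁ = c^(d_p) mod p: c ≡ 2 (mod 11), and 2^3 mod 11 = 8.
m₂ = c^(d_q) mod q: c ≡ 26 (mod 89), and 26^57 mod 89 = 13.
h = q_inv·(m₁ − m₂) mod p = 1·(8 − 13) mod 11 = 6.
m = m₂ + h·q = 13 + 6·89 = 547.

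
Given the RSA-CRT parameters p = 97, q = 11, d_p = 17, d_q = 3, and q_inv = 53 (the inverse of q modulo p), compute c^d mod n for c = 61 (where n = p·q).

m₁ = c^(d_p) mod p: c ≡ 61 (mod 97), and 61^17 mod 97 = 35.
m₂ = c^(d_q) mod q: c ≡ 6 (mod 11), and 6^3 mod 11 = 7.
h = q_inv·(m₁ − m₂) mod p = 53·(35 − 7) mod 97 = 29.
m = m₂ + h·q = 7 + 29·11 = 326.

326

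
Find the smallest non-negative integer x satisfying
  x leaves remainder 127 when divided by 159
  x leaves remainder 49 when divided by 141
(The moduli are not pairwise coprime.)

4420

gcd(159, 141) = 3 and 3 | (49 − 127), so the pair is consistent; merging gives x ≡ 4420 (mod 7473), where 7473 = lcm(159, 141).
The solution is unique modulo lcm(159, 141) = 7473.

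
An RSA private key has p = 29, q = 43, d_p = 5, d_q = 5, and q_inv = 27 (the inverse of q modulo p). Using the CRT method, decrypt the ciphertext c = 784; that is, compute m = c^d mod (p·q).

m₁ = c^(d_p) mod p: c ≡ 1 (mod 29), and 1^5 mod 29 = 1.
m₂ = c^(d_q) mod q: c ≡ 10 (mod 43), and 10^5 mod 43 = 25.
h = q_inv·(m₁ − m₂) mod p = 27·(1 − 25) mod 29 = 19.
m = m₂ + h·q = 25 + 19·43 = 842.

842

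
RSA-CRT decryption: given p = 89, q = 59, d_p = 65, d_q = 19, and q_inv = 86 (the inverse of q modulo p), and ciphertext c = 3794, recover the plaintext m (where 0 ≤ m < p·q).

740

m₁ = c^(d_p) mod p: c ≡ 56 (mod 89), and 56^65 mod 89 = 28.
m₂ = c^(d_q) mod q: c ≡ 18 (mod 59), and 18^19 mod 59 = 32.
h = q_inv·(m₁ − m₂) mod p = 86·(28 − 32) mod 89 = 12.
m = m₂ + h·q = 32 + 12·59 = 740.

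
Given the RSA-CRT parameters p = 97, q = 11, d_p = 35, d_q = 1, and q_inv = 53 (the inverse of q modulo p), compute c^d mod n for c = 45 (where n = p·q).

430

m₁ = c^(d_p) mod p: c ≡ 45 (mod 97), and 45^35 mod 97 = 42.
m₂ = c^(d_q) mod q: c ≡ 1 (mod 11), and 1^1 mod 11 = 1.
h = q_inv·(m₁ − m₂) mod p = 53·(42 − 1) mod 97 = 39.
m = m₂ + h·q = 1 + 39·11 = 430.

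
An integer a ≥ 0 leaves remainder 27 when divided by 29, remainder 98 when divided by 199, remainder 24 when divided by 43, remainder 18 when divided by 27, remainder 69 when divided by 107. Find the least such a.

The moduli are pairwise coprime; N = 29·199·43·27·107 = 716914017.
N/29 = 24721173; 24721173 ≡ 7 (mod 29); 7·25 ≡ 1, so inverse 25.
N/199 = 3602583; 3602583 ≡ 86 (mod 199); 86·81 ≡ 1, so inverse 81.
N/43 = 16672419; 16672419 ≡ 29 (mod 43); 29·3 ≡ 1, so inverse 3.
N/27 = 26552371; 26552371 ≡ 4 (mod 27); 4·7 ≡ 1, so inverse 7.
N/107 = 6700131; 6700131 ≡ 5 (mod 107); 5·43 ≡ 1, so inverse 43.
a ≡ 27·24721173·25 + 98·3602583·81 + 24·16672419·3 + 18·26552371·7 + 69·6700131·43 = 69709397220.
69709397220 mod 716914017 = 168737571.

168737571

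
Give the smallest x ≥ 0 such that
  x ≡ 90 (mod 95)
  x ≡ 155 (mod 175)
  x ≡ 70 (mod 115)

26405

gcd(95, 175) = 5 and 5 | (155 − 90), so the pair is consistent; merging gives x ≡ 3130 (mod 3325), where 3325 = lcm(95, 175).
gcd(3325, 115) = 5 and 5 | (70 − 3130), so the pair is consistent; merging gives x ≡ 26405 (mod 76475), where 76475 = lcm(3325, 115).
The solution is unique modulo lcm(95, 175, 115) = 76475.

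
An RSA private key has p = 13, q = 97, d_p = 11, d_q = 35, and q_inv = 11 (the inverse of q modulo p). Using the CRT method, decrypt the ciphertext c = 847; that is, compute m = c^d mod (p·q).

878

m₁ = c^(d_p) mod p: c ≡ 2 (mod 13), and 2^11 mod 13 = 7.
m₂ = c^(d_q) mod q: c ≡ 71 (mod 97), and 71^35 mod 97 = 5.
h = q_inv·(m₁ − m₂) mod p = 11·(7 − 5) mod 13 = 9.
m = m₂ + h·q = 5 + 9·97 = 878.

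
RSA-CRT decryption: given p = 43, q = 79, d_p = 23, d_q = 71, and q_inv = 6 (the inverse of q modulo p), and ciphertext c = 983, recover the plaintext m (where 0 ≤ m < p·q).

m₁ = c^(d_p) mod p: c ≡ 37 (mod 43), and 37^23 mod 43 = 7.
m₂ = c^(d_q) mod q: c ≡ 35 (mod 79), and 35^71 mod 79 = 7.
h = q_inv·(m₁ − m₂) mod p = 6·(7 − 7) mod 43 = 0.
m = m₂ + h·q = 7 + 0·79 = 7.

7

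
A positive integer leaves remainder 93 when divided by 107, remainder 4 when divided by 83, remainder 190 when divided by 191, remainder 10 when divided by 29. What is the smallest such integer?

10948119

Combine the congruences pairwise.
From a ≡ 93 (mod 107) write a = 93 + 107t. Substituting into a ≡ 4 (mod 83) gives 107t ≡ 77 (mod 83), and since 24⁻¹ ≡ 45 (mod 83), t ≡ 62. Hence a ≡ 93 + 107·62 = 6727 (mod 8881).
From a ≡ 6727 (mod 8881) write a = 6727 + 8881t. Substituting into a ≡ 190 (mod 191) gives 8881t ≡ 148 (mod 191), and since 95⁻¹ ≡ 189 (mod 191), t ≡ 86. Hence a ≡ 6727 + 8881·86 = 770493 (mod 1696271).
From a ≡ 770493 (mod 1696271) write a = 770493 + 1696271t. Substituting into a ≡ 10 (mod 29) gives 1696271t ≡ 18 (mod 29), and since 3⁻¹ ≡ 10 (mod 29), t ≡ 6. Hence a ≡ 770493 + 1696271·6 = 10948119 (mod 49191859).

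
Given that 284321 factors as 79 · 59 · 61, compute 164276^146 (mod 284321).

20493

Mod 79: 164276 ≡ 35; by Fermat, exponent reduces to 146 mod 78 = 68; 35^68 ≡ 32 (mod 79).
Mod 59: 164276 ≡ 20; by Fermat, exponent reduces to 146 mod 58 = 30; 20^30 ≡ 20 (mod 59).
Mod 61: 164276 ≡ 3; by Fermat, exponent reduces to 146 mod 60 = 26; 3^26 ≡ 58 (mod 61).
Combine by CRT: x ≡ 32 (mod 79), x ≡ 20 (mod 59), x ≡ 58 (mod 61) ⇒ x ≡ 20493 (mod 284321).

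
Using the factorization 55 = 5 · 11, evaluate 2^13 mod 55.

Mod 5: 2 ≡ 2; by Fermat, exponent reduces to 13 mod 4 = 1; 2^1 ≡ 2 (mod 5).
Mod 11: 2 ≡ 2; by Fermat, exponent reduces to 13 mod 10 = 3; 2^3 ≡ 8 (mod 11).
Combine by CRT: x ≡ 2 (mod 5), x ≡ 8 (mod 11) ⇒ x ≡ 52 (mod 55).

52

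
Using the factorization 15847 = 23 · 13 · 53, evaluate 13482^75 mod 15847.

15653

Mod 23: 13482 ≡ 4; by Fermat, exponent reduces to 75 mod 22 = 9; 4^9 ≡ 13 (mod 23).
Mod 13: 13482 ≡ 1; by Fermat, exponent reduces to 75 mod 12 = 3; 1^3 ≡ 1 (mod 13).
Mod 53: 13482 ≡ 20; by Fermat, exponent reduces to 75 mod 52 = 23; 20^23 ≡ 18 (mod 53).
Combine by CRT: x ≡ 13 (mod 23), x ≡ 1 (mod 13), x ≡ 18 (mod 53) ⇒ x ≡ 15653 (mod 15847).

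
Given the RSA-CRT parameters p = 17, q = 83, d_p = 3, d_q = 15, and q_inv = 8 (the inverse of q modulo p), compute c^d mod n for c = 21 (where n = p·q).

608

m₁ = c^(d_p) mod p: c ≡ 4 (mod 17), and 4^3 mod 17 = 13.
m₂ = c^(d_q) mod q: c ≡ 21 (mod 83), and 21^15 mod 83 = 27.
h = q_inv·(m₁ − m₂) mod p = 8·(13 − 27) mod 17 = 7.
m = m₂ + h·q = 27 + 7·83 = 608.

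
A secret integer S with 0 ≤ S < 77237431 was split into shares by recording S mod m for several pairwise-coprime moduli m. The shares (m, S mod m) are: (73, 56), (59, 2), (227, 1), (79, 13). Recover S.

The moduli are pairwise coprime; N = 73·59·227·79 = 77237431.
N/73 = 1058047; 1058047 ≡ 58 (mod 73); 58·34 ≡ 1, so inverse 34.
N/59 = 1309109; 1309109 ≡ 17 (mod 59); 17·7 ≡ 1, so inverse 7.
N/227 = 340253; 340253 ≡ 207 (mod 227); 207·34 ≡ 1, so inverse 34.
N/79 = 977689; 977689 ≡ 64 (mod 79); 64·21 ≡ 1, so inverse 21.
S ≡ 56·1058047·34 + 2·1309109·7 + 1·340253·34 + 13·977689·21 = 2311326713.
2311326713 mod 77237431 = 71441214.

71441214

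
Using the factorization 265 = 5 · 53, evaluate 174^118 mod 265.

Mod 5: 174 ≡ 4; by Fermat, exponent reduces to 118 mod 4 = 2; 4^2 ≡ 1 (mod 5).
Mod 53: 174 ≡ 15; by Fermat, exponent reduces to 118 mod 52 = 14; 15^14 ≡ 15 (mod 53).
Combine by CRT: x ≡ 1 (mod 5), x ≡ 15 (mod 53) ⇒ x ≡ 121 (mod 265).

121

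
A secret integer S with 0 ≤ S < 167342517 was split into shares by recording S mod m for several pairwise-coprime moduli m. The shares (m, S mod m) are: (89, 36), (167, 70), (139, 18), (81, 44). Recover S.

89117783

The moduli are pairwise coprime; N = 89·167·139·81 = 167342517.
N/89 = 1880253; 1880253 ≡ 39 (mod 89); 39·16 ≡ 1, so inverse 16.
N/167 = 1002051; 1002051 ≡ 51 (mod 167); 51·131 ≡ 1, so inverse 131.
N/139 = 1203903; 1203903 ≡ 24 (mod 139); 24·29 ≡ 1, so inverse 29.
N/81 = 2065957; 2065957 ≡ 52 (mod 81); 52·67 ≡ 1, so inverse 67.
S ≡ 36·1880253·16 + 70·1002051·131 + 18·1203903·29 + 44·2065957·67 = 16990712000.
16990712000 mod 167342517 = 89117783.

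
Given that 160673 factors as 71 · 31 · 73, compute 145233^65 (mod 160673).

Mod 71: 145233 ≡ 38; 38^65 ≡ 32 (mod 71).
Mod 31: 145233 ≡ 29; by Fermat, exponent reduces to 65 mod 30 = 5; 29^5 ≡ 30 (mod 31).
Mod 73: 145233 ≡ 36; 36^65 ≡ 18 (mod 73).
Combine by CRT: x ≡ 32 (mod 71), x ≡ 30 (mod 31), x ≡ 18 (mod 73) ⇒ x ≡ 78274 (mod 160673).

78274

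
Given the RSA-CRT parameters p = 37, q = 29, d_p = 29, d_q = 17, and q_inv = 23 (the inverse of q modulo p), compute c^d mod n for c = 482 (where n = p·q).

519

m₁ = c^(d_p) mod p: c ≡ 1 (mod 37), and 1^29 mod 37 = 1.
m₂ = c^(d_q) mod q: c ≡ 18 (mod 29), and 18^17 mod 29 = 26.
h = q_inv·(m₁ − m₂) mod p = 23·(1 − 26) mod 37 = 17.
m = m₂ + h·q = 26 + 17·29 = 519.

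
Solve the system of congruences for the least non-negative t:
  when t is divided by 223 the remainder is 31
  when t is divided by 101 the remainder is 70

16533

From t ≡ 31 (mod 223) write t = 31 + 223s. Substituting into t ≡ 70 (mod 101) gives 223s ≡ 39 (mod 101), and since 21⁻¹ ≡ 77 (mod 101), s ≡ 74. Hence t ≡ 31 + 223·74 = 16533 (mod 22523).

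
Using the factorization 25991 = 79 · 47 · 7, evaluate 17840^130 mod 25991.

14774

Mod 79: 17840 ≡ 65; by Fermat, exponent reduces to 130 mod 78 = 52; 65^52 ≡ 1 (mod 79).
Mod 47: 17840 ≡ 27; by Fermat, exponent reduces to 130 mod 46 = 38; 27^38 ≡ 16 (mod 47).
Mod 7: 17840 ≡ 4; by Fermat, exponent reduces to 130 mod 6 = 4; 4^4 ≡ 4 (mod 7).
Combine by CRT: x ≡ 1 (mod 79), x ≡ 16 (mod 47), x ≡ 4 (mod 7) ⇒ x ≡ 14774 (mod 25991).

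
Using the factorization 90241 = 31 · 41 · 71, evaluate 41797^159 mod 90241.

Mod 31: 41797 ≡ 9; by Fermat, exponent reduces to 159 mod 30 = 9; 9^9 ≡ 4 (mod 31).
Mod 41: 41797 ≡ 18; by Fermat, exponent reduces to 159 mod 40 = 39; 18^39 ≡ 16 (mod 41).
Mod 71: 41797 ≡ 49; by Fermat, exponent reduces to 159 mod 70 = 19; 49^19 ≡ 12 (mod 71).
Combine by CRT: x ≡ 4 (mod 31), x ≡ 16 (mod 41), x ≡ 12 (mod 71) ⇒ x ≡ 51061 (mod 90241).

51061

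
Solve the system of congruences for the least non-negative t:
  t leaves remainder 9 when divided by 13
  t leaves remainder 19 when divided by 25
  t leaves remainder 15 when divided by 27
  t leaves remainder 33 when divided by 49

119544

From t ≡ 9 (mod 13) write t = 9 + 13s. Substituting into t ≡ 19 (mod 25) gives 13s ≡ 10 (mod 25), and since 13⁻¹ ≡ 2 (mod 25), s ≡ 20. Hence t ≡ 9 + 13·20 = 269 (mod 325).
From t ≡ 269 (mod 325) write t = 269 + 325s. Substituting into t ≡ 15 (mod 27) gives 325s ≡ 16 (mod 27), and since 1⁻¹ ≡ 1 (mod 27), s ≡ 16. Hence t ≡ 269 + 325·16 = 5469 (mod 8775).
From t ≡ 5469 (mod 8775) write t = 5469 + 8775s. Substituting into t ≡ 33 (mod 49) gives 8775s ≡ 3 (mod 49), and since 4⁻¹ ≡ 37 (mod 49), s ≡ 13. Hence t ≡ 5469 + 8775·13 = 119544 (mod 429975).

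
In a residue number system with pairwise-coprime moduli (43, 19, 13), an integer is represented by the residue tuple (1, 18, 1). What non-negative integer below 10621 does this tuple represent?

From x ≡ 1 (mod 43) write x = 1 + 43t. Substituting into x ≡ 18 (mod 19) gives 43t ≡ 17 (mod 19), and since 5⁻¹ ≡ 4 (mod 19), t ≡ 11. Hence x ≡ 1 + 43·11 = 474 (mod 817).
From x ≡ 474 (mod 817) write x = 474 + 817t. Substituting into x ≡ 1 (mod 13) gives 817t ≡ 8 (mod 13), and since 11⁻¹ ≡ 6 (mod 13), t ≡ 9. Hence x ≡ 474 + 817·9 = 7827 (mod 10621).

7827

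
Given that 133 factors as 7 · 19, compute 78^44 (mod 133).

Mod 7: 78 ≡ 1; by Fermat, exponent reduces to 44 mod 6 = 2; 1^2 ≡ 1 (mod 7).
Mod 19: 78 ≡ 2; by Fermat, exponent reduces to 44 mod 18 = 8; 2^8 ≡ 9 (mod 19).
Combine by CRT: x ≡ 1 (mod 7), x ≡ 9 (mod 19) ⇒ x ≡ 85 (mod 133).

85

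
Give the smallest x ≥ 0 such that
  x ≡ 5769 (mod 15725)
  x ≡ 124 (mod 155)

304544

Combine the congruences pairwise.
gcd(15725, 155) = 5 and 5 | (124 − 5769), so the pair is consistent; merging gives x ≡ 304544 (mod 487475), where 487475 = lcm(15725, 155).
The solution is unique modulo lcm(15725, 155) = 487475.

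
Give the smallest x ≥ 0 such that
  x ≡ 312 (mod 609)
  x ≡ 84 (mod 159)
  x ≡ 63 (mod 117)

697617

gcd(609, 159) = 3 and 3 | (84 − 312), so the pair is consistent; merging gives x ≡ 19800 (mod 32277), where 32277 = lcm(609, 159).
gcd(32277, 117) = 3 and 3 | (63 − 19800), so the pair is consistent; merging gives x ≡ 697617 (mod 1258803), where 1258803 = lcm(32277, 117).
The solution is unique modulo lcm(609, 159, 117) = 1258803.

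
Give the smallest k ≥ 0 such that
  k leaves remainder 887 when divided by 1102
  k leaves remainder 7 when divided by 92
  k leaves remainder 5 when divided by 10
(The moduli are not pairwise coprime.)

181615

gcd(1102, 92) = 2 and 2 | (7 − 887), so the pair is consistent; merging gives k ≡ 29539 (mod 50692), where 50692 = lcm(1102, 92).
gcd(50692, 10) = 2 and 2 | (5 − 29539), so the pair is consistent; merging gives k ≡ 181615 (mod 253460), where 253460 = lcm(50692, 10).
The solution is unique modulo lcm(1102, 92, 10) = 253460.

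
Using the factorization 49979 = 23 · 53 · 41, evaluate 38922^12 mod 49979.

Mod 23: 38922 ≡ 6; 6^12 ≡ 6 (mod 23).
Mod 53: 38922 ≡ 20; 20^12 ≡ 28 (mod 53).
Mod 41: 38922 ≡ 13; 13^12 ≡ 4 (mod 41).
Combine by CRT: x ≡ 6 (mod 23), x ≡ 28 (mod 53), x ≡ 4 (mod 41) ⇒ x ≡ 34690 (mod 49979).

34690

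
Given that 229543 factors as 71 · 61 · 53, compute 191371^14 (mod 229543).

107495

Mod 71: 191371 ≡ 26; 26^14 ≡ 1 (mod 71).
Mod 61: 191371 ≡ 14; 14^14 ≡ 13 (mod 61).
Mod 53: 191371 ≡ 41; 41^14 ≡ 11 (mod 53).
Combine by CRT: x ≡ 1 (mod 71), x ≡ 13 (mod 61), x ≡ 11 (mod 53) ⇒ x ≡ 107495 (mod 229543).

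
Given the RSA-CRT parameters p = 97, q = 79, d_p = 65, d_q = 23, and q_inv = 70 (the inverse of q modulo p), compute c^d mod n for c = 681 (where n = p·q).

m₁ = c^(d_p) mod p: c ≡ 2 (mod 97), and 2^65 mod 97 = 25.
m₂ = c^(d_q) mod q: c ≡ 49 (mod 79), and 49^23 mod 79 = 32.
h = q_inv·(m₁ − m₂) mod p = 70·(25 − 32) mod 97 = 92.
m = m₂ + h·q = 32 + 92·79 = 7300.

7300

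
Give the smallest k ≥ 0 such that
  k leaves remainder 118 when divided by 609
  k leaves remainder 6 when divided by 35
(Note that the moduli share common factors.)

gcd(609, 35) = 7 and 7 | (6 − 118), so the pair is consistent; merging gives k ≡ 1336 (mod 3045), where 3045 = lcm(609, 35).
The solution is unique modulo lcm(609, 35) = 3045.

1336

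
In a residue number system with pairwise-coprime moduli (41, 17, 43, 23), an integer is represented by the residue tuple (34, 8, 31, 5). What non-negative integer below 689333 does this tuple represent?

600397

From x ≡ 34 (mod 41) write x = 34 + 41t. Substituting into x ≡ 8 (mod 17) gives 41t ≡ 8 (mod 17), and since 7⁻¹ ≡ 5 (mod 17), t ≡ 6. Hence x ≡ 34 + 41·6 = 280 (mod 697).
From x ≡ 280 (mod 697) write x = 280 + 697t. Substituting into x ≡ 31 (mod 43) gives 697t ≡ 9 (mod 43), and since 9⁻¹ ≡ 24 (mod 43), t ≡ 1. Hence x ≡ 280 + 697·1 = 977 (mod 29971).
From x ≡ 977 (mod 29971) write x = 977 + 29971t. Substituting into x ≡ 5 (mod 23) gives 29971t ≡ 17 (mod 23), and since 2⁻¹ ≡ 12 (mod 23), t ≡ 20. Hence x ≡ 977 + 29971·20 = 600397 (mod 689333).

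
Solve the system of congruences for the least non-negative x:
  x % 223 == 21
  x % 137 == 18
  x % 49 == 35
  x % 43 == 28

The moduli are pairwise coprime; N = 223·137·49·43 = 64370957.
N/223 = 288659; 288659 ≡ 97 (mod 223); 97·23 ≡ 1, so inverse 23.
N/137 = 469861; 469861 ≡ 88 (mod 137); 88·123 ≡ 1, so inverse 123.
N/49 = 1313693; 1313693 ≡ 3 (mod 49); 3·33 ≡ 1, so inverse 33.
N/43 = 1496999; 1496999 ≡ 40 (mod 43); 40·14 ≡ 1, so inverse 14.
x ≡ 21·288659·23 + 18·469861·123 + 35·1313693·33 + 28·1496999·14 = 3283833574.
3283833574 mod 64370957 = 914767.

914767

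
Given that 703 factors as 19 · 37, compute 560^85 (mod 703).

Mod 19: 560 ≡ 9; by Fermat, exponent reduces to 85 mod 18 = 13; 9^13 ≡ 6 (mod 19).
Mod 37: 560 ≡ 5; by Fermat, exponent reduces to 85 mod 36 = 13; 5^13 ≡ 13 (mod 37).
Combine by CRT: x ≡ 6 (mod 19), x ≡ 13 (mod 37) ⇒ x ≡ 272 (mod 703).

272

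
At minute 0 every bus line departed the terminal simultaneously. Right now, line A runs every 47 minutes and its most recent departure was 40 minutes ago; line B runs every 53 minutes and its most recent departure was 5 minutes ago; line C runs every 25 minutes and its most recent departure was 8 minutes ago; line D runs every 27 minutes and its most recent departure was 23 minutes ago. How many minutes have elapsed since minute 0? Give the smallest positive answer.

The moduli are pairwise coprime; N = 47·53·25·27 = 1681425.
N/47 = 35775; 35775 ≡ 8 (mod 47); 8·6 ≡ 1, so inverse 6.
N/53 = 31725; 31725 ≡ 31 (mod 53); 31·12 ≡ 1, so inverse 12.
N/25 = 67257; 67257 ≡ 7 (mod 25); 7·18 ≡ 1, so inverse 18.
N/27 = 62275; 62275 ≡ 13 (mod 27); 13·25 ≡ 1, so inverse 25.
t ≡ 40·35775·6 + 5·31725·12 + 8·67257·18 + 23·62275·25 = 55982633.
55982633 mod 1681425 = 495608.

495608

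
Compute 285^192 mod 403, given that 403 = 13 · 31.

Mod 13: 285 ≡ 12; since 12 | 192, by Fermat 12^192 ≡ 1 (mod 13).
Mod 31: 285 ≡ 6; by Fermat, exponent reduces to 192 mod 30 = 12; 6^12 ≡ 1 (mod 31).
Combine by CRT: x ≡ 1 (mod 13), x ≡ 1 (mod 31) ⇒ x ≡ 1 (mod 403).

1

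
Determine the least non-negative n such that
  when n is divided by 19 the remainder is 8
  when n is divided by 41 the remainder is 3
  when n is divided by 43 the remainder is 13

24480

The moduli are pairwise coprime; M = 19·41·43 = 33497.
M/19 = 1763; 1763 ≡ 15 (mod 19); 15·14 ≡ 1, so inverse 14.
M/41 = 817; 817 ≡ 38 (mod 41); 38·27 ≡ 1, so inverse 27.
M/43 = 779; 779 ≡ 5 (mod 43); 5·26 ≡ 1, so inverse 26.
n ≡ 8·1763·14 + 3·817·27 + 13·779·26 = 526935.
526935 mod 33497 = 24480.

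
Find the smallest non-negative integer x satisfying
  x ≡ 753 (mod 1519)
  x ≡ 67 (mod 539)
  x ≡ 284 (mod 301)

178476

gcd(1519, 539) = 49 and 49 | (67 − 753), so the pair is consistent; merging gives x ≡ 11386 (mod 16709), where 16709 = lcm(1519, 539).
gcd(16709, 301) = 7 and 7 | (284 − 11386), so the pair is consistent; merging gives x ≡ 178476 (mod 718487), where 718487 = lcm(16709, 301).
The solution is unique modulo lcm(1519, 539, 301) = 718487.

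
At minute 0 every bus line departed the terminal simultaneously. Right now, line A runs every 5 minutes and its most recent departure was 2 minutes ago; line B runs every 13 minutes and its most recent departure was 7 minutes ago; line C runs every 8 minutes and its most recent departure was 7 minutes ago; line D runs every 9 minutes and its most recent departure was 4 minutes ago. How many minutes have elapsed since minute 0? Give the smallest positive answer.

3127

From t ≡ 2 (mod 5) write t = 2 + 5s. Substituting into t ≡ 7 (mod 13) gives 5s ≡ 5 (mod 13), and since 5⁻¹ ≡ 8 (mod 13), s ≡ 1. Hence t ≡ 2 + 5·1 = 7 (mod 65).
From t ≡ 7 (mod 65) write t = 7 + 65s. Substituting into t ≡ 7 (mod 8) gives 65s ≡ 0 (mod 8), and since 1⁻¹ ≡ 1 (mod 8), s ≡ 0. Hence t ≡ 7 + 65·0 = 7 (mod 520).
From t ≡ 7 (mod 520) write t = 7 + 520s. Substituting into t ≡ 4 (mod 9) gives 520s ≡ 6 (mod 9), and since 7⁻¹ ≡ 4 (mod 9), s ≡ 6. Hence t ≡ 7 + 520·6 = 3127 (mod 4680).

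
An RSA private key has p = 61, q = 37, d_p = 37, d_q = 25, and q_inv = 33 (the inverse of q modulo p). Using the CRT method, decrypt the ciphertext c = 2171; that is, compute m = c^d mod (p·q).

m₁ = c^(d_p) mod p: c ≡ 36 (mod 61), and 36^37 mod 61 = 49.
m₂ = c^(d_q) mod q: c ≡ 25 (mod 37), and 25^25 mod 37 = 28.
h = q_inv·(m₁ − m₂) mod p = 33·(49 − 28) mod 61 = 22.
m = m₂ + h·q = 28 + 22·37 = 842.

842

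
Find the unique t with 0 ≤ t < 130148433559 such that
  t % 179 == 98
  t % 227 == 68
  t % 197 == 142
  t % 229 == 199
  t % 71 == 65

26713399112

The moduli are pairwise coprime; N = 179·227·197·229·71 = 130148433559.
N/179 = 727086221; 727086221 ≡ 35 (mod 179); 35·133 ≡ 1, so inverse 133.
N/227 = 573341117; 573341117 ≡ 180 (mod 227); 180·198 ≡ 1, so inverse 198.
N/197 = 660651947; 660651947 ≡ 36 (mod 197); 36·104 ≡ 1, so inverse 104.
N/229 = 568333771; 568333771 ≡ 197 (mod 229); 197·93 ≡ 1, so inverse 93.
N/71 = 1833076529; 1833076529 ≡ 20 (mod 71); 20·32 ≡ 1, so inverse 32.
t ≡ 98·727086221·133 + 68·573341117·198 + 142·660651947·104 + 199·568333771·93 + 65·1833076529·32 = 41283766837315.
41283766837315 mod 130148433559 = 26713399112.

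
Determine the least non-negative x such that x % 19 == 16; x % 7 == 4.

130

From x ≡ 16 (mod 19) write x = 16 + 19t. Substituting into x ≡ 4 (mod 7) gives 19t ≡ 2 (mod 7), and since 5⁻¹ ≡ 3 (mod 7), t ≡ 6. Hence x ≡ 16 + 19·6 = 130 (mod 133).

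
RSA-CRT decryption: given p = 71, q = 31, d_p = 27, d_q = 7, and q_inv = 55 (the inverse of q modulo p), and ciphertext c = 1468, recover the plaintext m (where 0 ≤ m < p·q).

m₁ = c^(d_p) mod p: c ≡ 48 (mod 71), and 48^27 mod 71 = 37.
m₂ = c^(d_q) mod q: c ≡ 11 (mod 31), and 11^7 mod 31 = 13.
h = q_inv·(m₁ − m₂) mod p = 55·(37 − 13) mod 71 = 42.
m = m₂ + h·q = 13 + 42·31 = 1315.

1315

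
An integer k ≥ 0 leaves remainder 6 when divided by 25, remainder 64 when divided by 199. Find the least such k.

From k ≡ 6 (mod 25) write k = 6 + 25t. Substituting into k ≡ 64 (mod 199) gives 25t ≡ 58 (mod 199), and since 25⁻¹ ≡ 8 (mod 199), t ≡ 66. Hence k ≡ 6 + 25·66 = 1656 (mod 4975).

1656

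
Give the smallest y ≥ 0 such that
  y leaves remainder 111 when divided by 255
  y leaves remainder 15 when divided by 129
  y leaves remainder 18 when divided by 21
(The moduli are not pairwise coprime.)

8271

Combine the congruences pairwise.
gcd(255, 129) = 3 and 3 | (15 − 111), so the pair is consistent; merging gives y ≡ 8271 (mod 10965), where 10965 = lcm(255, 129).
gcd(10965, 21) = 3 and 3 | (18 − 8271), so the pair is consistent; merging gives y ≡ 8271 (mod 76755), where 76755 = lcm(10965, 21).
The solution is unique modulo lcm(255, 129, 21) = 76755.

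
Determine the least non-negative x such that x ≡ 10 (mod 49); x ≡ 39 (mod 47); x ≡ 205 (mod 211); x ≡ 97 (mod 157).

54990603

From x ≡ 10 (mod 49) write x = 10 + 49t. Substituting into x ≡ 39 (mod 47) gives 49t ≡ 29 (mod 47), and since 2⁻¹ ≡ 24 (mod 47), t ≡ 38. Hence x ≡ 10 + 49·38 = 1872 (mod 2303).
From x ≡ 1872 (mod 2303) write x = 1872 + 2303t. Substituting into x ≡ 205 (mod 211) gives 2303t ≡ 21 (mod 211), and since 193⁻¹ ≡ 82 (mod 211), t ≡ 34. Hence x ≡ 1872 + 2303·34 = 80174 (mod 485933).
From x ≡ 80174 (mod 485933) write x = 80174 + 485933t. Substituting into x ≡ 97 (mod 157) gives 485933t ≡ 150 (mod 157), and since 18⁻¹ ≡ 96 (mod 157), t ≡ 113. Hence x ≡ 80174 + 485933·113 = 54990603 (mod 76291481).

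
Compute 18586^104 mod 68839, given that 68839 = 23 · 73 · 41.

13464

Mod 23: 18586 ≡ 2; by Fermat, exponent reduces to 104 mod 22 = 16; 2^16 ≡ 9 (mod 23).
Mod 73: 18586 ≡ 44; by Fermat, exponent reduces to 104 mod 72 = 32; 44^32 ≡ 32 (mod 73).
Mod 41: 18586 ≡ 13; by Fermat, exponent reduces to 104 mod 40 = 24; 13^24 ≡ 16 (mod 41).
Combine by CRT: x ≡ 9 (mod 23), x ≡ 32 (mod 73), x ≡ 16 (mod 41) ⇒ x ≡ 13464 (mod 68839).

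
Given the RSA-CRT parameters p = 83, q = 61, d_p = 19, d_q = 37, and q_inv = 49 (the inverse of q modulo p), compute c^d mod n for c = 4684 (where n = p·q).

m₁ = c^(d_p) mod p: c ≡ 36 (mod 83), and 36^19 mod 83 = 78.
m₂ = c^(d_q) mod q: c ≡ 48 (mod 61), and 48^37 mod 61 = 48.
h = q_inv·(m₁ − m₂) mod p = 49·(78 − 48) mod 83 = 59.
m = m₂ + h·q = 48 + 59·61 = 3647.

3647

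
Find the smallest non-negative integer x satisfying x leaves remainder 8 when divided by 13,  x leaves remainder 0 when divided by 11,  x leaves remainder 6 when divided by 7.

The moduli are pairwise coprime; N = 13·11·7 = 1001.
N/13 = 77; 77 ≡ 12 (mod 13); 12·12 ≡ 1, so inverse 12.
N/11 = 91; 91 ≡ 3 (mod 11); 3·4 ≡ 1, so inverse 4.
N/7 = 143; 143 ≡ 3 (mod 7); 3·5 ≡ 1, so inverse 5.
x ≡ 8·77·12 + 0·91·4 + 6·143·5 = 11682.
11682 mod 1001 = 671.

671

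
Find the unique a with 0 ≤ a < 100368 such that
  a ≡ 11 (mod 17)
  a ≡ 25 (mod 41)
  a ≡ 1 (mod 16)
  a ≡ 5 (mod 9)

The moduli are pairwise coprime; N = 17·41·16·9 = 100368.
N/17 = 5904; 5904 ≡ 5 (mod 17); 5·7 ≡ 1, so inverse 7.
N/41 = 2448; 2448 ≡ 29 (mod 41); 29·17 ≡ 1, so inverse 17.
N/16 = 6273; 6273 ≡ 1 (mod 16), inverse 1.
N/9 = 11152; 11152 ≡ 1 (mod 9), inverse 1.
a ≡ 11·5904·7 + 25·2448·17 + 1·6273·1 + 5·11152·1 = 1557041.
1557041 mod 100368 = 51521.

51521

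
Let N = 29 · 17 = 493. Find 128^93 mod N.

Mod 29: 128 ≡ 12; by Fermat, exponent reduces to 93 mod 28 = 9; 12^9 ≡ 12 (mod 29).
Mod 17: 128 ≡ 9; by Fermat, exponent reduces to 93 mod 16 = 13; 9^13 ≡ 8 (mod 17).
Combine by CRT: x ≡ 12 (mod 29), x ≡ 8 (mod 17) ⇒ x ≡ 331 (mod 493).

331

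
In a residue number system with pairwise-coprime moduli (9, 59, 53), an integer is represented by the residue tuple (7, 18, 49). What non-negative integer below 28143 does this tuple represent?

844

The moduli are pairwise coprime; N = 9·59·53 = 28143.
N/9 = 3127; 3127 ≡ 4 (mod 9); 4·7 ≡ 1, so inverse 7.
N/59 = 477; 477 ≡ 5 (mod 59); 5·12 ≡ 1, so inverse 12.
N/53 = 531; 531 ≡ 1 (mod 53), inverse 1.
x ≡ 7·3127·7 + 18·477·12 + 49·531·1 = 282274.
282274 mod 28143 = 844.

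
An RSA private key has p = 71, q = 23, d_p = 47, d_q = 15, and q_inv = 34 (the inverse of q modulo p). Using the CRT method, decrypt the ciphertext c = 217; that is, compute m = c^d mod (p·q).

m₁ = c^(d_p) mod p: c ≡ 4 (mod 71), and 4^47 mod 71 = 58.
m₂ = c^(d_q) mod q: c ≡ 10 (mod 23), and 10^15 mod 23 = 5.
h = q_inv·(m₁ − m₂) mod p = 34·(58 − 5) mod 71 = 27.
m = m₂ + h·q = 5 + 27·23 = 626.

626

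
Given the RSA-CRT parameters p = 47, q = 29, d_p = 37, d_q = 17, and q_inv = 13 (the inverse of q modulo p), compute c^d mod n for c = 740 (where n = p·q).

m₁ = c^(d_p) mod p: c ≡ 35 (mod 47), and 35^37 mod 47 = 22.
m₂ = c^(d_q) mod q: c ≡ 15 (mod 29), and 15^17 mod 29 = 18.
h = q_inv·(m₁ − m₂) mod p = 13·(22 − 18) mod 47 = 5.
m = m₂ + h·q = 18 + 5·29 = 163.

163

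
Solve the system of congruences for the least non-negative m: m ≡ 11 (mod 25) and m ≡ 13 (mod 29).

From m ≡ 11 (mod 25) write m = 11 + 25t. Substituting into m ≡ 13 (mod 29) gives 25t ≡ 2 (mod 29), and since 25⁻¹ ≡ 7 (mod 29), t ≡ 14. Hence m ≡ 11 + 25·14 = 361 (mod 725).

361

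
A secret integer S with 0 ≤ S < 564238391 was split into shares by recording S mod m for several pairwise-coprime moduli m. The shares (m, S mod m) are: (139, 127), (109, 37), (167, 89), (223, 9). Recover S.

357790575

Combine the congruences pairwise.
From S ≡ 127 (mod 139) write S = 127 + 139t. Substituting into S ≡ 37 (mod 109) gives 139t ≡ 19 (mod 109), and since 30⁻¹ ≡ 40 (mod 109), t ≡ 106. Hence S ≡ 127 + 139·106 = 14861 (mod 15151).
From S ≡ 14861 (mod 15151) write S = 14861 + 15151t. Substituting into S ≡ 89 (mod 167) gives 15151t ≡ 91 (mod 167), and since 121⁻¹ ≡ 98 (mod 167), t ≡ 67. Hence S ≡ 14861 + 15151·67 = 1029978 (mod 2530217).
From S ≡ 1029978 (mod 2530217) write S = 1029978 + 2530217t. Substituting into S ≡ 9 (mod 223) gives 2530217t ≡ 68 (mod 223), and since 59⁻¹ ≡ 189 (mod 223), t ≡ 141. Hence S ≡ 1029978 + 2530217·141 = 357790575 (mod 564238391).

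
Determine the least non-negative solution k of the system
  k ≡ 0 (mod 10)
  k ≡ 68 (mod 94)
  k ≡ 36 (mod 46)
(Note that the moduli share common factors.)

5050

Combine the congruences pairwise.
gcd(10, 94) = 2 and 2 | (68 − 0), so the pair is consistent; merging gives k ≡ 350 (mod 470), where 470 = lcm(10, 94).
gcd(470, 46) = 2 and 2 | (36 − 350), so the pair is consistent; merging gives k ≡ 5050 (mod 10810), where 10810 = lcm(470, 46).
The solution is unique modulo lcm(10, 94, 46) = 10810.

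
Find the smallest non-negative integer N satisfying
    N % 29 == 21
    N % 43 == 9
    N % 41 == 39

The moduli are pairwise coprime; M = 29·43·41 = 51127.
M/29 = 1763; 1763 ≡ 23 (mod 29); 23·24 ≡ 1, so inverse 24.
M/43 = 1189; 1189 ≡ 28 (mod 43); 28·20 ≡ 1, so inverse 20.
M/41 = 1247; 1247 ≡ 17 (mod 41); 17·29 ≡ 1, so inverse 29.
N ≡ 21·1763·24 + 9·1189·20 + 39·1247·29 = 2512929.
2512929 mod 51127 = 7706.

7706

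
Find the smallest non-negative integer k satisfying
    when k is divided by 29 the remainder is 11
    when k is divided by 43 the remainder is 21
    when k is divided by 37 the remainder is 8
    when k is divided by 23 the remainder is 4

464765

The moduli are pairwise coprime; N = 29·43·37·23 = 1061197.
N/29 = 36593; 36593 ≡ 24 (mod 29); 24·23 ≡ 1, so inverse 23.
N/43 = 24679; 24679 ≡ 40 (mod 43); 40·14 ≡ 1, so inverse 14.
N/37 = 28681; 28681 ≡ 6 (mod 37); 6·31 ≡ 1, so inverse 31.
N/23 = 46139; 46139 ≡ 1 (mod 23), inverse 1.
k ≡ 11·36593·23 + 21·24679·14 + 8·28681·31 + 4·46139·1 = 23811099.
23811099 mod 1061197 = 464765.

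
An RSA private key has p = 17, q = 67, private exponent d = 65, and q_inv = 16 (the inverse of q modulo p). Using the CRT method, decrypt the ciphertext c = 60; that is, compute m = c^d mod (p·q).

689

d_p = d mod (p−1) = 65 mod 16 = 1; d_q = d mod (q−1) = 65.
m₁ = c^(d_p) mod p: c ≡ 9 (mod 17), and 9^1 mod 17 = 9.
m₂ = c^(d_q) mod q: c ≡ 60 (mod 67), and 60^65 mod 67 = 19.
h = q_inv·(m₁ − m₂) mod p = 16·(9 − 19) mod 17 = 10.
m = m₂ + h·q = 19 + 10·67 = 689.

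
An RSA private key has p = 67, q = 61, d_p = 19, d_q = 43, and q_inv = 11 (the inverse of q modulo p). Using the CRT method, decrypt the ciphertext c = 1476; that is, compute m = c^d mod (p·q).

m₁ = c^(d_p) mod p: c ≡ 2 (mod 67), and 2^19 mod 67 = 13.
m₂ = c^(d_q) mod q: c ≡ 12 (mod 61), and 12^43 mod 61 = 25.
h = q_inv·(m₁ − m₂) mod p = 11·(13 − 25) mod 67 = 2.
m = m₂ + h·q = 25 + 2·61 = 147.

147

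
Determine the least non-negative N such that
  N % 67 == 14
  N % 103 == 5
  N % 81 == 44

The moduli are pairwise coprime; M = 67·103·81 = 558981.
M/67 = 8343; 8343 ≡ 35 (mod 67); 35·23 ≡ 1, so inverse 23.
M/103 = 5427; 5427 ≡ 71 (mod 103); 71·74 ≡ 1, so inverse 74.
M/81 = 6901; 6901 ≡ 16 (mod 81); 16·76 ≡ 1, so inverse 76.
N ≡ 14·8343·23 + 5·5427·74 + 44·6901·76 = 27771380.
27771380 mod 558981 = 381311.

381311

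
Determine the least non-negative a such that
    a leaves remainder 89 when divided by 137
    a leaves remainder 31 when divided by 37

1733

From a ≡ 89 (mod 137) write a = 89 + 137t. Substituting into a ≡ 31 (mod 37) gives 137t ≡ 16 (mod 37), and since 26⁻¹ ≡ 10 (mod 37), t ≡ 12. Hence a ≡ 89 + 137·12 = 1733 (mod 5069).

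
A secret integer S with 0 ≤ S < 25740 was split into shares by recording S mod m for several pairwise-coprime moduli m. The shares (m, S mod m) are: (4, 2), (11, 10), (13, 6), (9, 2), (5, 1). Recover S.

From S ≡ 2 (mod 4) write S = 2 + 4t. Substituting into S ≡ 10 (mod 11) gives 4t ≡ 8 (mod 11), and since 4⁻¹ ≡ 3 (mod 11), t ≡ 2. Hence S ≡ 2 + 4·2 = 10 (mod 44).
From S ≡ 10 (mod 44) write S = 10 + 44t. Substituting into S ≡ 6 (mod 13) gives 44t ≡ 9 (mod 13), and since 5⁻¹ ≡ 8 (mod 13), t ≡ 7. Hence S ≡ 10 + 44·7 = 318 (mod 572).
From S ≡ 318 (mod 572) write S = 318 + 572t. Substituting into S ≡ 2 (mod 9) gives 572t ≡ 8 (mod 9), and since 5⁻¹ ≡ 2 (mod 9), t ≡ 7. Hence S ≡ 318 + 572·7 = 4322 (mod 5148).
From S ≡ 4322 (mod 5148) write S = 4322 + 5148t. Substituting into S ≡ 1 (mod 5) gives 5148t ≡ 4 (mod 5), and since 3⁻¹ ≡ 2 (mod 5), t ≡ 3. Hence S ≡ 4322 + 5148·3 = 19766 (mod 25740).

19766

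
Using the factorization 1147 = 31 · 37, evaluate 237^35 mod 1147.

Mod 31: 237 ≡ 20; by Fermat, exponent reduces to 35 mod 30 = 5; 20^5 ≡ 25 (mod 31).
Mod 37: 237 ≡ 15; 15^35 ≡ 5 (mod 37).
Combine by CRT: x ≡ 25 (mod 31), x ≡ 5 (mod 37) ⇒ x ≡ 893 (mod 1147).

893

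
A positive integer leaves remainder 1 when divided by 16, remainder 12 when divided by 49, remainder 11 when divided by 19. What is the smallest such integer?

The moduli are pairwise coprime; N = 16·49·19 = 14896.
N/16 = 931; 931 ≡ 3 (mod 16); 3·11 ≡ 1, so inverse 11.
N/49 = 304; 304 ≡ 10 (mod 49); 10·5 ≡ 1, so inverse 5.
N/19 = 784; 784 ≡ 5 (mod 19); 5·4 ≡ 1, so inverse 4.
k ≡ 1·931·11 + 12·304·5 + 11·784·4 = 62977.
62977 mod 14896 = 3393.

3393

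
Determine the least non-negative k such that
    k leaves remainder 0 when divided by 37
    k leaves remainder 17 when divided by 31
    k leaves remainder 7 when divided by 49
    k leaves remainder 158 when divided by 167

4482772

The moduli are pairwise coprime; N = 37·31·49·167 = 9385901.
N/37 = 253673; 253673 ≡ 1 (mod 37), inverse 1.
N/31 = 302771; 302771 ≡ 25 (mod 31); 25·5 ≡ 1, so inverse 5.
N/49 = 191549; 191549 ≡ 8 (mod 49); 8·43 ≡ 1, so inverse 43.
N/167 = 56203; 56203 ≡ 91 (mod 167); 91·156 ≡ 1, so inverse 156.
k ≡ 0·253673·1 + 17·302771·5 + 7·191549·43 + 158·56203·156 = 1468683328.
1468683328 mod 9385901 = 4482772.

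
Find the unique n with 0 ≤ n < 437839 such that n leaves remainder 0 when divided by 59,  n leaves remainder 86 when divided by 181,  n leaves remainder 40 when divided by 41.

The moduli are pairwise coprime; M = 59·181·41 = 437839.
M/59 = 7421; 7421 ≡ 46 (mod 59); 46·9 ≡ 1, so inverse 9.
M/181 = 2419; 2419 ≡ 66 (mod 181); 66·96 ≡ 1, so inverse 96.
M/41 = 10679; 10679 ≡ 19 (mod 41); 19·13 ≡ 1, so inverse 13.
n ≡ 0·7421·9 + 86·2419·96 + 40·10679·13 = 25524344.
25524344 mod 437839 = 129682.

129682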